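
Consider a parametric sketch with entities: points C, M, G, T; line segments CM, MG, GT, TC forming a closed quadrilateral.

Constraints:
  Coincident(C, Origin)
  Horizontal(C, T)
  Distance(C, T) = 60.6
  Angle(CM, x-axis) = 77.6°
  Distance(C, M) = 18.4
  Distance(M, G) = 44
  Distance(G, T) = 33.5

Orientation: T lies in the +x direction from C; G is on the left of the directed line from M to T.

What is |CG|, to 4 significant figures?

55.22

C is at the origin; C and T share the same y with |CT| = 60.6 and T in +x, so T = (60.6, 0). CM runs at 77.6° with |CM| = 18.4, so M = (3.951, 17.97). G is determined by |MG| = 44.0 and |GT| = 33.5 together: it lies at the intersection of circle(M, 44.0) and circle(T, 33.5). With |MT| = 59.43, the foot of the radical line on MT is 36.56 from M and the perpendicular offset is √(44.0² − 36.56²) = 24.48. Taking the left-of-MT solution: G = (46.20, 30.25).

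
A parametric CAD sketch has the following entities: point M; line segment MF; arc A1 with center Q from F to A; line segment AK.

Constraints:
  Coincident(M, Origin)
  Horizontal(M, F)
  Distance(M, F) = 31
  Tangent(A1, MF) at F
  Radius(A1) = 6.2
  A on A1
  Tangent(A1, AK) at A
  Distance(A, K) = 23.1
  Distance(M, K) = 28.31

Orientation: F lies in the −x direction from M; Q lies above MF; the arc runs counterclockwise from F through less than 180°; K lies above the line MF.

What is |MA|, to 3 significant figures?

25.7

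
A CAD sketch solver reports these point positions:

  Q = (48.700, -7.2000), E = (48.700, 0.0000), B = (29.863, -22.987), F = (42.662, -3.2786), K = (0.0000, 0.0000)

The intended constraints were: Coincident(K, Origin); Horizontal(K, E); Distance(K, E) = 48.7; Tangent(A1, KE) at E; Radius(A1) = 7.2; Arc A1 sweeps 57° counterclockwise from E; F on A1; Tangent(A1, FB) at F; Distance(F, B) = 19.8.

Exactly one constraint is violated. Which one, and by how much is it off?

Distance(F, B) = 19.8 — off by 3.70.

K = (0.00, 0.00) ✓; K.y = 0.00, E.y = 0.00 ✓; |KE| = 48.70 ✓; ∠(QE, EK) = 90.00° ✓; |QE| = 7.200 ✓; bearing(Q→F) − bearing(Q→E) = 57.00° ✓; |QF| = 7.200 ✓; ∠(QF, FB) = 90.00° ✓; |FB| = 23.50 ✗.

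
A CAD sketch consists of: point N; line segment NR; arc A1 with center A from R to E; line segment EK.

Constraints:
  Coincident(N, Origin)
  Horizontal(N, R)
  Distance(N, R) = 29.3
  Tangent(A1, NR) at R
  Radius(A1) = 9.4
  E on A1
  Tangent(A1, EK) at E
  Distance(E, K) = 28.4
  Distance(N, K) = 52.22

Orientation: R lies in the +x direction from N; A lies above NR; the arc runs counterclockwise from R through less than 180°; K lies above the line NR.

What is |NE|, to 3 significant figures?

40.1

Checks: |AE| = 9.400 ✓; ∠(AE, EK) = 90.00° ✓; |EK| = 28.40 ✓; |NK| = 52.22 ✓.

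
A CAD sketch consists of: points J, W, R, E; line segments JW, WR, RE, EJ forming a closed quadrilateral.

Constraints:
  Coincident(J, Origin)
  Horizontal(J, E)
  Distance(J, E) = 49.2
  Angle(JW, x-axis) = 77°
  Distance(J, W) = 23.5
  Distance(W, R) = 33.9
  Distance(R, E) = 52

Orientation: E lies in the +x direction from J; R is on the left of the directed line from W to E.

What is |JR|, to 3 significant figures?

55.5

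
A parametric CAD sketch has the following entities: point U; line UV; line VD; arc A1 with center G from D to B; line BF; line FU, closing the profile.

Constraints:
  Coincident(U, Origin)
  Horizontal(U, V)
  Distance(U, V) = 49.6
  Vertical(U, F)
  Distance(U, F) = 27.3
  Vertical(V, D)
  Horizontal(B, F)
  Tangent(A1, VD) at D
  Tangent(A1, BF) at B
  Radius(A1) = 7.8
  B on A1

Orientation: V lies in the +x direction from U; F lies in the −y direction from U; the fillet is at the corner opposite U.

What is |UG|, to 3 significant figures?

46.1

U is at the origin; UV is horizontal with |UV| = 49.6 and V on the +x side, so V = (49.6, 0.00). UF is vertical with |UF| = 27.3 and F on the −y side, so F = (0.00, -27.3). The virtual corner opposite U is at (49.6, -27.3). A1 meets VD tangentially, so GD is at right angles to VD and A1 meets BF tangentially, so GB is at right angles to BF, with radius 7.8, so the center G sits 7.8 in from both sides at G = (41.8, -19.5). Then |UG| = |G − U| = 46.1.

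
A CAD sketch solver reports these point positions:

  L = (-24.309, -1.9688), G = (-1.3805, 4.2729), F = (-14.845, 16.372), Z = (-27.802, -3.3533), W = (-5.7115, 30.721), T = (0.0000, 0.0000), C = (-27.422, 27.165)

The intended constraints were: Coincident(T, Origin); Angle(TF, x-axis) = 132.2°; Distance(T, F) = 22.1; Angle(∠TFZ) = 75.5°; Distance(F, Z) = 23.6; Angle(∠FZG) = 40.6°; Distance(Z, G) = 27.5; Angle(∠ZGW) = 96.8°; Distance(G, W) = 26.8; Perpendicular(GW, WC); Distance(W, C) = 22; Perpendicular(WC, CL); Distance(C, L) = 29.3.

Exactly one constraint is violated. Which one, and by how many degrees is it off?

Perpendicular(WC, CL) — off by 3.20°.

T = (0.00, 0.00) ✓; TF at 132.2° ✓; |TF| = 22.10 ✓; ∠TFZ = 75.50° ✓; |FZ| = 23.60 ✓; ∠FZG = 40.60° ✓; |ZG| = 27.50 ✓; ∠ZGW = 96.80° ✓; |GW| = 26.80 ✓; ∠(GW, WC) = 90.00° ✓; |WC| = 22.00 ✓; ∠(WC, CL) = 86.80° ✗; |CL| = 29.30 ✓.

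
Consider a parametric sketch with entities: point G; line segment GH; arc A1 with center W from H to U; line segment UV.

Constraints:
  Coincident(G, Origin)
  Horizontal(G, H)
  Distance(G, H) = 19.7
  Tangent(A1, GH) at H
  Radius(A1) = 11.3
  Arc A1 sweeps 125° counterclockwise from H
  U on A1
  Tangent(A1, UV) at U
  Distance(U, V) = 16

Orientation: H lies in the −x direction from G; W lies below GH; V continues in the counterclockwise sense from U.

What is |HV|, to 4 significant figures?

30.89

On A1, H sits at bearing 90° from W; a 125° counterclockwise sweep puts U at bearing 215°, so U = W + 11.3·(cos 215°, sin 215°) = (-28.96, -17.78). A1 meets UV tangentially, so WU is at right angles to UV, so UV runs along (−sin 215°, cos 215°); with |UV| = 16.0, V = (-19.78, -30.89). Then |HV| = |V − H| = 30.89.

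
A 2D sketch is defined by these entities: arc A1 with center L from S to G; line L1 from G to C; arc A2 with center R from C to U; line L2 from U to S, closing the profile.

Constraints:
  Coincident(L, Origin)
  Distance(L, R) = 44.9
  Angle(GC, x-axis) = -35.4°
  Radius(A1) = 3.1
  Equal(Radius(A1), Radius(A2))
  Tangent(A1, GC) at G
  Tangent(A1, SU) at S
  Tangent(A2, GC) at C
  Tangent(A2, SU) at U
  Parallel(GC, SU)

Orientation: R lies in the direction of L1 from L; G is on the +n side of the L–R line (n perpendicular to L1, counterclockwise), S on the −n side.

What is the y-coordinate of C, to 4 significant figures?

-23.48

The slot axis is L1's direction at -35.4°, so u = (cos -35.4°, sin -35.4°) = (0.8151, -0.5793) and n = (−sin -35.4°, cos -35.4°) = (0.5793, 0.8151). L is at the origin and R lies 44.9 along u from L, so R = 44.9·u = (36.60, -26.01). Tangency of A1 to both parallel lines with radius 3.1 puts G and S at L ± 3.1·n: G = (1.796, 2.527), S = (-1.796, -2.527). Equal radii place C and U the same way about R: C = R + 3.1·n = (38.40, -23.48), U = R − 3.1·n = (34.80, -28.54). So C.y = -23.48.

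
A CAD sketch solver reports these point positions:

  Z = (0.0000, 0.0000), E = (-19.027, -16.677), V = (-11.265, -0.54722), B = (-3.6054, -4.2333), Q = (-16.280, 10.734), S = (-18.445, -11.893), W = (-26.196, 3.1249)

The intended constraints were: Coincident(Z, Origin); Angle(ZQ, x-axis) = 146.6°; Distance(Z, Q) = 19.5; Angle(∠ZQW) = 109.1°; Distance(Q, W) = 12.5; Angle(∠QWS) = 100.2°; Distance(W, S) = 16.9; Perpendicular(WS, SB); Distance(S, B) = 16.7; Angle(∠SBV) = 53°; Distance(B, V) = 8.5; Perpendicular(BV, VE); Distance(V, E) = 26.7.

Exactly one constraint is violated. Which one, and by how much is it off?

Distance(V, E) = 26.7 — off by 8.80.

Z = (0.00, 0.00) ✓; ZQ at 146.6° ✓; |ZQ| = 19.50 ✓; ∠ZQW = 109.1° ✓; |QW| = 12.50 ✓; ∠QWS = 100.2° ✓; |WS| = 16.90 ✓; ∠(WS, SB) = 90.00° ✓; |SB| = 16.70 ✓; ∠SBV = 53.00° ✓; |BV| = 8.500 ✓; ∠(BV, VE) = 90.00° ✓; |VE| = 17.90 ✗.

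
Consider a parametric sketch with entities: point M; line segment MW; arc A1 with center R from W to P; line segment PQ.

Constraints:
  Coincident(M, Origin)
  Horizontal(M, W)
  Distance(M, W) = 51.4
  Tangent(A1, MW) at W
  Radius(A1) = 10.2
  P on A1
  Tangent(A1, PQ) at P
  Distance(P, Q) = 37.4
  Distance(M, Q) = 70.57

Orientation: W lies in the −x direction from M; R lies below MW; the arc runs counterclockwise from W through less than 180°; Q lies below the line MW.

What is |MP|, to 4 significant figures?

62.57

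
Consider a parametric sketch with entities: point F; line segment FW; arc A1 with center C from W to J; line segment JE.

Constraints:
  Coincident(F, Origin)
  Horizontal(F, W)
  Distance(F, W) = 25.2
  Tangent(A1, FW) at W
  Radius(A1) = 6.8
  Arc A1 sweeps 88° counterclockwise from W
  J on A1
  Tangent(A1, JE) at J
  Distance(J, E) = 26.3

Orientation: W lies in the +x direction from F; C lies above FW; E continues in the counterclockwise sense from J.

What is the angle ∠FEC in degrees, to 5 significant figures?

28.562°

On A1, W sits at bearing -90° from C; an 88° counterclockwise sweep puts J at bearing -2°, so J = C + 6.8·(cos -2°, sin -2°) = (31.996, 6.5627). A1 meets JE tangentially, so CJ is at right angles to JE, so JE runs along (−sin -2°, cos -2°); with |JE| = 26.3, E = (32.914, 32.847). Then cos ∠FEC = EF·EC / (|EF||EC|), giving 28.562°.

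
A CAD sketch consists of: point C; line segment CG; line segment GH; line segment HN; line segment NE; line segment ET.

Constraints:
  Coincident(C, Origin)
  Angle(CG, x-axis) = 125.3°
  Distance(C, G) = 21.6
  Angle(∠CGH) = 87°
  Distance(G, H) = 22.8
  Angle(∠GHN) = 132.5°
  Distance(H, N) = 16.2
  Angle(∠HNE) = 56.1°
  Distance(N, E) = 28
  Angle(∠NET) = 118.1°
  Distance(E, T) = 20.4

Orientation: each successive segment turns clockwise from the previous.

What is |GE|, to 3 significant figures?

17.2

∠GHN = 132.5° gives HN at -15.2° from the x-axis; with |HN| = 16.2, N = (22.4, 25.6). ∠HNE = 56.1° gives NE at -139° from the x-axis; with |NE| = 28.0, E = (1.26, 7.23). Then |GE| = |E − G| = 17.2.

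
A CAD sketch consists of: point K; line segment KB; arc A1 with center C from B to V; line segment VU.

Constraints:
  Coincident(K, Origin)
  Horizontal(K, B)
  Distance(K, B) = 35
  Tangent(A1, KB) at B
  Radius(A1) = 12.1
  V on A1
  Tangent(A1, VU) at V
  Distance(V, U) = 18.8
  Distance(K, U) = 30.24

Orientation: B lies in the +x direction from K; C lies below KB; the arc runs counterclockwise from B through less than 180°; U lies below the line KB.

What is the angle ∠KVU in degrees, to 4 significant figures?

86.24°

Checks: |CV| = 12.10 ✓; ∠(CV, VU) = 90.00° ✓; |VU| = 18.80 ✓; |KU| = 30.24 ✓.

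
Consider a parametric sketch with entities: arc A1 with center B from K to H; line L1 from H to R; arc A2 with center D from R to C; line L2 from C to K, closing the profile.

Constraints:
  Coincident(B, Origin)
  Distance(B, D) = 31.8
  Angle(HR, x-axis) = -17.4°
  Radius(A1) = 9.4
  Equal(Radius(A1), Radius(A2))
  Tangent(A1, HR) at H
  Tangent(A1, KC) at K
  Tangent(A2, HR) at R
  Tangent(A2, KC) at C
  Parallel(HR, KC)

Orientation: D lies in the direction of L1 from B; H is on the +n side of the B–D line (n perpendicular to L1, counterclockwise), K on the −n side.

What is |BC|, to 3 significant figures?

33.2

Tangency of A1 to both parallel lines with radius 9.4 puts H and K at B ± 9.4·n: H = (2.81, 8.97), K = (-2.81, -8.97). Equal radii place R and C the same way about D: R = D + 9.4·n = (33.2, -0.540), C = D − 9.4·n = (27.5, -18.5). Then |BC| = |C − B| = 33.2.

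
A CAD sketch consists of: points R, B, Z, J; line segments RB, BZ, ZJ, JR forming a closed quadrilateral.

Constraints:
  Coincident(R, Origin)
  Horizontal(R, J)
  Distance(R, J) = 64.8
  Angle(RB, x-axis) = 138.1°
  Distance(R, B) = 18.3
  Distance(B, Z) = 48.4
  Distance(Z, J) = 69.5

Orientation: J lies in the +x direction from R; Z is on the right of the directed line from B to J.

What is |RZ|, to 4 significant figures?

33.20

Checks: |BZ| = 48.40 ✓; |ZJ| = 69.50 ✓.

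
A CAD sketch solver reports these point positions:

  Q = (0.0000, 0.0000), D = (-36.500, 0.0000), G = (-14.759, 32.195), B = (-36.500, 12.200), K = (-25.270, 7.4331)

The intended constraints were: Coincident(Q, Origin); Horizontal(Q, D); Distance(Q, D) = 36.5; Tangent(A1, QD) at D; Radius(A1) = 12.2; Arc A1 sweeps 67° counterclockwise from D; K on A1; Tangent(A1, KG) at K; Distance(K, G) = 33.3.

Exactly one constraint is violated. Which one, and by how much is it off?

Distance(K, G) = 33.3 — off by 6.40.

Q = (0.00, 0.00) ✓; Q.y = 0.00, D.y = 0.00 ✓; |QD| = 36.50 ✓; ∠(BD, DQ) = 90.00° ✓; |BD| = 12.20 ✓; bearing(B→K) − bearing(B→D) = 67.00° ✓; |BK| = 12.20 ✓; ∠(BK, KG) = 90.00° ✓; |KG| = 26.90 ✗.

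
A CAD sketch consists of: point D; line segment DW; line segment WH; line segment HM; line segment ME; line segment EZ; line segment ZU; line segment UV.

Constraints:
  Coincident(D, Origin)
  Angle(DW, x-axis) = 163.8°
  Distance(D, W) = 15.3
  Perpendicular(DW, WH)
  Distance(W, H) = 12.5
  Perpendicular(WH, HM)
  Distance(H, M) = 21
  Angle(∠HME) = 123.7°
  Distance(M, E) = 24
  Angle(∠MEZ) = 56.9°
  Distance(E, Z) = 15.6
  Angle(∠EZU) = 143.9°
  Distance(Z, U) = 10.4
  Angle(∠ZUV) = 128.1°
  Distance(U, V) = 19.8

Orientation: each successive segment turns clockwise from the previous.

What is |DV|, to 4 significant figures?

19.14

∠EZU = 143.9° gives ZU at 128.3° from the x-axis; with |ZU| = 10.4, U = (-5.293, -0.1190). ∠ZUV = 128.1° gives UV at 76.40° from the x-axis; with |UV| = 19.8, V = (-0.6372, 19.13). Then |DV| = |V − D| = 19.14.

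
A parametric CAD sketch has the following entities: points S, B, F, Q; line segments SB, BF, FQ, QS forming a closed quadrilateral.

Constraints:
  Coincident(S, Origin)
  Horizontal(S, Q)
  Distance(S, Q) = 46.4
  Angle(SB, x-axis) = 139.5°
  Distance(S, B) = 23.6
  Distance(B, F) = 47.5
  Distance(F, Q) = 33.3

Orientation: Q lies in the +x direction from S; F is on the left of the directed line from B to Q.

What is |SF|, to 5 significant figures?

39.325

Checks: |BF| = 47.50 ✓; |FQ| = 33.30 ✓.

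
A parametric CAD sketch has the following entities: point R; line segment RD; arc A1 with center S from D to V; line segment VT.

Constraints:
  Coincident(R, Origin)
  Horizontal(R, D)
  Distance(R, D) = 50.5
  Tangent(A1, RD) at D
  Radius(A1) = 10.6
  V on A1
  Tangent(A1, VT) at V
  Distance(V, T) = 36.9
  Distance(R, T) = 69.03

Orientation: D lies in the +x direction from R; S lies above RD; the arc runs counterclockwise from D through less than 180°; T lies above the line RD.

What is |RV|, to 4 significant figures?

62.14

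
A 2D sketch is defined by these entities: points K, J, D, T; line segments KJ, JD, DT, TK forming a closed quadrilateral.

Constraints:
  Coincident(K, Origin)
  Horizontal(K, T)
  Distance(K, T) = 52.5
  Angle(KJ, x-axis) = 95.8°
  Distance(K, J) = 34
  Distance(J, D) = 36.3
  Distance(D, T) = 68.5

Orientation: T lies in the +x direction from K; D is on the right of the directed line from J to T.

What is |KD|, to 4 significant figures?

16.00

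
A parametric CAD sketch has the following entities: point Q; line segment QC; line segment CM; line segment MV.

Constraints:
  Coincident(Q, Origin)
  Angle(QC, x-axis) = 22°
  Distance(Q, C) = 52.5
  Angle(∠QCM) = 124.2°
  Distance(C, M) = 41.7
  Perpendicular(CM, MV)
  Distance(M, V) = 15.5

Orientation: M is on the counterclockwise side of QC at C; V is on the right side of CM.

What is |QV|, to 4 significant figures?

92.43

Q is at the origin; QC runs at 22.0° with length 52.5, so C = 52.5·(cos 22.0°, sin 22.0°) = (48.68, 19.67). ∠QCM = 124.2°, so CM runs at 22.0° + (180° − 124.2°) = 77.80° from the x-axis; with |CM| = 41.7, M = C + 41.7·(cos 77.80°, sin 77.80°) = (57.49, 60.43). CM ⟂ MV; with |MV| = 15.5 on the right of CM, V = M + 15.5·(0.9774, -0.2113) = (72.64, 57.15). Then |QV| = |V − Q| = 92.43.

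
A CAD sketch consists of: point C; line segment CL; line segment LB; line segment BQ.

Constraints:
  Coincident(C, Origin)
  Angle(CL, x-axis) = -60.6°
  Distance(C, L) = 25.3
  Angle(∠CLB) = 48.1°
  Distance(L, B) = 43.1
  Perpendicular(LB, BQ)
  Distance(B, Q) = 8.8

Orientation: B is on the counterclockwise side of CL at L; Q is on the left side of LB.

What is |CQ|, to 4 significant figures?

28.06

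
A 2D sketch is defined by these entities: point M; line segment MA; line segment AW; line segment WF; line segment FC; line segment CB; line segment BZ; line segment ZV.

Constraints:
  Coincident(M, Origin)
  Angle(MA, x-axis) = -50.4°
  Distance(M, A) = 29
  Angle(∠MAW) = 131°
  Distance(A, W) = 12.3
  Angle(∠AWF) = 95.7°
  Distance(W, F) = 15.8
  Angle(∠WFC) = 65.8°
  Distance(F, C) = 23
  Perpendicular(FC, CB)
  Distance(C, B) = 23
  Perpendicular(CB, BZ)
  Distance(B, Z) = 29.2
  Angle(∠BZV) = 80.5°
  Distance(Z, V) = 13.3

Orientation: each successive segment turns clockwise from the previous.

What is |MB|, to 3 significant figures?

39.8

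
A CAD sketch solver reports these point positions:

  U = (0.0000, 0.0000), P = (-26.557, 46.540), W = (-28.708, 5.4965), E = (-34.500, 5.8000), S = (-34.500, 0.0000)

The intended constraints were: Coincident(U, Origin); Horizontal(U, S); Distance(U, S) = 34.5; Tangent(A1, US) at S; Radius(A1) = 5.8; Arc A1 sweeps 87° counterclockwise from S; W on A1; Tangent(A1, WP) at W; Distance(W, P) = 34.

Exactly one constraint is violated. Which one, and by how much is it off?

Distance(W, P) = 34 — off by 7.10.

U = (0.00, 0.00) ✓; U.y = 0.00, S.y = 0.00 ✓; |US| = 34.50 ✓; ∠(ES, SU) = 90.00° ✓; |ES| = 5.800 ✓; bearing(E→W) − bearing(E→S) = 87.00° ✓; |EW| = 5.800 ✓; ∠(EW, WP) = 90.00° ✓; |WP| = 41.10 ✗.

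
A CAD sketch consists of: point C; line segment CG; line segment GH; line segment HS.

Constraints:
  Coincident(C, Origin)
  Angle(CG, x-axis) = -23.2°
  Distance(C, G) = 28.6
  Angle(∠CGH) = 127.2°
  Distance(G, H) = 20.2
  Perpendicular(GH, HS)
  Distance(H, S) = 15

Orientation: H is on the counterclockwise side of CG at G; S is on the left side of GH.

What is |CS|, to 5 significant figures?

38.290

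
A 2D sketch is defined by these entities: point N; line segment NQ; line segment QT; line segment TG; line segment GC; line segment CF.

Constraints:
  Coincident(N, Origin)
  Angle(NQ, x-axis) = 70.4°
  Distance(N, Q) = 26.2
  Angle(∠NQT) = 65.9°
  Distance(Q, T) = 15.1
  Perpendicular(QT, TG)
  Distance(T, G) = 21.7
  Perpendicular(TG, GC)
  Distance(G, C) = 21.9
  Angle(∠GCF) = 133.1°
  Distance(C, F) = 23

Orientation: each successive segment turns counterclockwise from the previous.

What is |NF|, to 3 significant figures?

38.3

N is at the origin; NQ runs at 70.4° with length 26.2, so Q = (8.79, 24.7). ∠NQT = 65.9° gives QT at -176° from the x-axis; with |QT| = 15.1, T = (-6.26, 23.5). QT ⟂ TG, so TG runs at -85.5°; with |TG| = 21.7, G = (-4.56, 1.86). The perpendicularity gives GC at right angles to TG, so GC runs at 4.50°; with |GC| = 21.9, C = (17.3, 3.58). ∠GCF = 133.1° gives CF at 51.4° from the x-axis; with |CF| = 23.0, F = (31.6, 21.6). Then |NF| = |F − N| = 38.3.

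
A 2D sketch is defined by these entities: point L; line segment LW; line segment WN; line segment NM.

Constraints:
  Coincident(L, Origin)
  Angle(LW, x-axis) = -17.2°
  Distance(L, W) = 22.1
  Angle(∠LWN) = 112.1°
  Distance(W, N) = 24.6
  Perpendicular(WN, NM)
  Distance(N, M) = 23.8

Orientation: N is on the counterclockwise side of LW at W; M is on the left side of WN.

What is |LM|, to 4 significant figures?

33.08

∠LWN = 112.1°, so WN runs at -17.2° + (180° − 112.1°) = 50.70° from the x-axis; with |WN| = 24.6, N = W + 24.6·(cos 50.70°, sin 50.70°) = (36.69, 12.50). WN is perpendicular to NM; with |NM| = 23.8 on the left of WN, M = N + 23.8·(-0.7738, 0.6334) = (18.28, 27.58). Then |LM| = |M − L| = 33.08.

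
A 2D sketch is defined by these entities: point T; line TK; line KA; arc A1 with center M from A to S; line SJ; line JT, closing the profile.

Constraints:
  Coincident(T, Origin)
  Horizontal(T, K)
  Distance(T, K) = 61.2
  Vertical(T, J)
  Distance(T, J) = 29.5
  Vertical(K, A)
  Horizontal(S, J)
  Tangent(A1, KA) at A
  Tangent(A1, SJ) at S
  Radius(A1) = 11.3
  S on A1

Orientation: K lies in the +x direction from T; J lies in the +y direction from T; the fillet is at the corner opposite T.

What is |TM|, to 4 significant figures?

53.12

T is at the origin; T and K share the same y with |TK| = 61.2 and K on the +x side, so K = (61.20, 0.000). T and J share the same x with |TJ| = 29.5 and J on the +y side, so J = (0.000, 29.50). The virtual corner opposite T is at (61.20, 29.50). Tangency of A1 to KA means the radius MA is perpendicular to KA and A1 meets SJ tangentially, so MS is at right angles to SJ, with radius 11.3, so the center M sits 11.3 in from both sides at M = (49.90, 18.20). Then |TM| = |M − T| = 53.12.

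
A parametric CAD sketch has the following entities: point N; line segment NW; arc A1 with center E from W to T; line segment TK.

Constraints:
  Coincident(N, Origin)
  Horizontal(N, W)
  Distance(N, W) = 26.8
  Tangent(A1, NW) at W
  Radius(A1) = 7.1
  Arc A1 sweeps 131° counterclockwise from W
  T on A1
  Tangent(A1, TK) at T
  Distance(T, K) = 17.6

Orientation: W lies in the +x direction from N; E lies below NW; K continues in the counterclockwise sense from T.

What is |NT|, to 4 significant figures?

24.45

N is at the origin; NW is horizontal with |NW| = 26.8 and W on the +x side, so W = (26.80, 0.000). A1 meets NW tangentially, so EW is at right angles to NW, so E = W + (0, -7.1) = (26.80, -7.100). On A1, W sits at bearing 90° from E; a 131° counterclockwise sweep puts T at bearing 221°, so T = E + 7.1·(cos 221°, sin 221°) = (21.44, -11.76). Then |NT| = |T − N| = 24.45.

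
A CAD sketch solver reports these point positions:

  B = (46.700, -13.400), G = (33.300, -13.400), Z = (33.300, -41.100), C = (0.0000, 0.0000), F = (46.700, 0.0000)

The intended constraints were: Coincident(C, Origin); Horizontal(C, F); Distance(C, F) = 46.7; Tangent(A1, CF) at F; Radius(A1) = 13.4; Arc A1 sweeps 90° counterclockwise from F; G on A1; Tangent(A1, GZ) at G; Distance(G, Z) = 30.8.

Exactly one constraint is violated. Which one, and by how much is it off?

Distance(G, Z) = 30.8 — off by 3.10.

C = (0.00, 0.00) ✓; C.y = 0.00, F.y = 0.00 ✓; |CF| = 46.70 ✓; ∠(BF, FC) = 90.00° ✓; |BF| = 13.40 ✓; bearing(B→G) − bearing(B→F) = 90.00° ✓; |BG| = 13.40 ✓; ∠(BG, GZ) = 90.00° ✓; |GZ| = 27.70 ✗.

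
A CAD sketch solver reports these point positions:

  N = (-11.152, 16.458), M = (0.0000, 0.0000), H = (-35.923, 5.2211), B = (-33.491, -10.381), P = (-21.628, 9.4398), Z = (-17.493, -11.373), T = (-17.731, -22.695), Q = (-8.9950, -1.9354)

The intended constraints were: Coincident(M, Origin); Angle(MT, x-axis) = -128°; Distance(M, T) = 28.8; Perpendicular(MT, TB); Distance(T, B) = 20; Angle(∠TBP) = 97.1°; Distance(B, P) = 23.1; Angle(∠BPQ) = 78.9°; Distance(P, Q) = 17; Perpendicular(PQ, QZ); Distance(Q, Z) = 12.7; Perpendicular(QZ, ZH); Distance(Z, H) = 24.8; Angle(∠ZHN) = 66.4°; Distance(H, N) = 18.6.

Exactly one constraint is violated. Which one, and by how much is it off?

Distance(H, N) = 18.6 — off by 8.60.

M = (0.00, 0.00) ✓; MT at -128.0° ✓; |MT| = 28.80 ✓; ∠(MT, TB) = 90.00° ✓; |TB| = 20.00 ✓; ∠TBP = 97.10° ✓; |BP| = 23.10 ✓; ∠BPQ = 78.90° ✓; |PQ| = 17.00 ✓; ∠(PQ, QZ) = 90.00° ✓; |QZ| = 12.70 ✓; ∠(QZ, ZH) = 90.00° ✓; |ZH| = 24.80 ✓; ∠ZHN = 66.40° ✓; |HN| = 27.20 ✗.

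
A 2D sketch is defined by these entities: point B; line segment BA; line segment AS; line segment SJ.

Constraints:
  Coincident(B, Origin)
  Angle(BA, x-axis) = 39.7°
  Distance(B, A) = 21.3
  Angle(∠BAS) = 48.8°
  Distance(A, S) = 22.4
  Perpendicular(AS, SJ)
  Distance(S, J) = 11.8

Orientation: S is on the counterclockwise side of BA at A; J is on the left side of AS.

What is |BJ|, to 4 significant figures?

9.376

B is at the origin; BA runs at 39.7° with length 21.3, so A = 21.3·(cos 39.7°, sin 39.7°) = (16.39, 13.61). ∠BAS = 48.8°, so AS runs at 39.7° + (180° − 48.8°) = 170.9° from the x-axis; with |AS| = 22.4, S = A + 22.4·(cos 170.9°, sin 170.9°) = (-5.730, 17.15). AS is perpendicular to SJ; with |SJ| = 11.8 on the left of AS, J = S + 11.8·(-0.1582, -0.9874) = (-7.596, 5.497). Then |BJ| = |J − B| = 9.376.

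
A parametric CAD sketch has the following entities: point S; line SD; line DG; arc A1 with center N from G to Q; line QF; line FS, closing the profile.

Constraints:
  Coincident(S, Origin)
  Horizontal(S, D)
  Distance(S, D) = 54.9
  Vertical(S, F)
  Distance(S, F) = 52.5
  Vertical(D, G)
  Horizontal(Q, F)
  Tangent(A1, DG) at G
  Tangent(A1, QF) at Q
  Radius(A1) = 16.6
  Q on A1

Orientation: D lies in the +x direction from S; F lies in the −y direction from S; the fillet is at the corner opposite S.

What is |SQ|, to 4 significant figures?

64.99

S is at the origin; S and D share the same y with |SD| = 54.9 and D on the +x side, so D = (54.90, 0.000). SF is vertical with |SF| = 52.5 and F on the −y side, so F = (0.000, -52.50). The virtual corner opposite S is at (54.90, -52.50). A1 meets DG tangentially, so NG is at right angles to DG and since A1 is tangent to QF there, NQ ⟂ QF, with radius 16.6, so the center N sits 16.6 in from both sides at N = (38.30, -35.90). That places the tangent points at G = (54.90, -35.90) on DG and Q = (38.30, -52.50) on QF. Then |SQ| = |Q − S| = 64.99.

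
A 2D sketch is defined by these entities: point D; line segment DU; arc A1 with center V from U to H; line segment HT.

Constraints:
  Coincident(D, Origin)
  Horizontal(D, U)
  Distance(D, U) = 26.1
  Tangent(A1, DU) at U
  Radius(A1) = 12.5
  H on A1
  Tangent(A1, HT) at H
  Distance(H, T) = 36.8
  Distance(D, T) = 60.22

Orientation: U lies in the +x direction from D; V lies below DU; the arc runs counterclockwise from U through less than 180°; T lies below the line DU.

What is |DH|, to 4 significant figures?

23.71

Checks: D.y = 0.00, U.y = 0.00 ✓; ∠(VU, UD) = 90.00° ✓; |VH| = 12.50 ✓; ∠(VH, HT) = 90.00° ✓; |HT| = 36.80 ✓; |DT| = 60.22 ✓.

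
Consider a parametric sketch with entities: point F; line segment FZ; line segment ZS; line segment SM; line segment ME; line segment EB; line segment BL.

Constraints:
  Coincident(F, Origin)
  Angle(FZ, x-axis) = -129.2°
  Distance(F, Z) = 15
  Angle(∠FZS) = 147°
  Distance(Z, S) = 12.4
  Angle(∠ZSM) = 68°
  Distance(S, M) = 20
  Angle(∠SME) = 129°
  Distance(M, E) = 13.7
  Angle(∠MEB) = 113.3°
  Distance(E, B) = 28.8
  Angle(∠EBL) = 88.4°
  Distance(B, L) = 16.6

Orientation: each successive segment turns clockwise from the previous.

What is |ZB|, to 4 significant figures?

26.83

F is at the origin; FZ runs at -129.2° with length 15.0, so Z = (-9.480, -11.62). ∠FZS = 147.0° gives ZS at -162.2° from the x-axis; with |ZS| = 12.4, S = (-21.29, -15.41). ∠ZSM = 68.0° gives SM at 85.80° from the x-axis; with |SM| = 20.0, M = (-19.82, 4.532). ∠SME = 129.0° gives ME at 34.80° from the x-axis; with |ME| = 13.7, E = (-8.572, 12.35). ∠MEB = 113.3° gives EB at -31.90° from the x-axis; with |EB| = 28.8, B = (15.88, -2.869). Then |ZB| = |B − Z| = 26.83.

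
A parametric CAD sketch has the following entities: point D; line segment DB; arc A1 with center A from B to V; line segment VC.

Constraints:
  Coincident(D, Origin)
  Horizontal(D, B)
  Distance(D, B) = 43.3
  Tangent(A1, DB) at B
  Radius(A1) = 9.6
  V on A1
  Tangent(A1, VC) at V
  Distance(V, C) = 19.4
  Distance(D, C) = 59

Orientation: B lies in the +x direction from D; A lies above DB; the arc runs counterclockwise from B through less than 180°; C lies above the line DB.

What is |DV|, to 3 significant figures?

53.9

Checks: D = (0.00, 0.00) ✓; |AV| = 9.600 ✓; ∠(AV, VC) = 90.00° ✓; |VC| = 19.40 ✓; |DC| = 59.00 ✓.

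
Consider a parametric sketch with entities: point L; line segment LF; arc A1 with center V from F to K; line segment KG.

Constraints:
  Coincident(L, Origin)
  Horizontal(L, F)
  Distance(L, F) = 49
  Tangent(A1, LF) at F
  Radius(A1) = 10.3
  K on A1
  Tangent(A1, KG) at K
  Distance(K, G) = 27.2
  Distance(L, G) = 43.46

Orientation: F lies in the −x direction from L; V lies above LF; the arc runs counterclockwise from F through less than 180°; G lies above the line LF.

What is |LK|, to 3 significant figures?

39.9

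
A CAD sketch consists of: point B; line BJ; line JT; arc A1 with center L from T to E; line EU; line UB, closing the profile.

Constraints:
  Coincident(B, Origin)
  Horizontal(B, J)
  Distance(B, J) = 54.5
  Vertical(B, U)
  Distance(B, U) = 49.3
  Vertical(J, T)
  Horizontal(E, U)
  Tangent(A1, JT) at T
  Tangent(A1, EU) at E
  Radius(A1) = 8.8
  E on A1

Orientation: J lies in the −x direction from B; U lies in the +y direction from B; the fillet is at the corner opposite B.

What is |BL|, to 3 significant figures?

61.1

B is at the origin; B and J share the same y with |BJ| = 54.5 and J on the −x side, so J = (-54.5, 0.00). BU is vertical with |BU| = 49.3 and U on the +y side, so U = (0.00, 49.3). The virtual corner opposite B is at (-54.5, 49.3). Since A1 is tangent to JT there, LT ⟂ JT and since A1 is tangent to EU there, LE ⟂ EU, with radius 8.8, so the center L sits 8.8 in from both sides at L = (-45.7, 40.5). Then |BL| = |L − B| = 61.1.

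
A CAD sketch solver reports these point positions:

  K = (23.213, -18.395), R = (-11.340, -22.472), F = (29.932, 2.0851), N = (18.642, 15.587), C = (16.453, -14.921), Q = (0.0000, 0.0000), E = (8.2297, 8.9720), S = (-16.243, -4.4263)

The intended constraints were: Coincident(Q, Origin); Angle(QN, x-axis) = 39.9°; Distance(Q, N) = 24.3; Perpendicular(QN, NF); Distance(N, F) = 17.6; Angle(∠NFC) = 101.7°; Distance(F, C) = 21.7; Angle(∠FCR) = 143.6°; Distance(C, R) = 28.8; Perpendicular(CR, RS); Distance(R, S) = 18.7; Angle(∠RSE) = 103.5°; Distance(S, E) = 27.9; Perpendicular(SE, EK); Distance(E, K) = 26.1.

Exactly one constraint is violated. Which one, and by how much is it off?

Distance(E, K) = 26.1 — off by 5.10.

Q = (0.00, 0.00) ✓; QN at 39.90° ✓; |QN| = 24.30 ✓; ∠(QN, NF) = 90.00° ✓; |NF| = 17.60 ✓; ∠NFC = 101.7° ✓; |FC| = 21.70 ✓; ∠FCR = 143.6° ✓; |CR| = 28.80 ✓; ∠(CR, RS) = 90.00° ✓; |RS| = 18.70 ✓; ∠RSE = 103.5° ✓; |SE| = 27.90 ✓; ∠(SE, EK) = 90.00° ✓; |EK| = 31.20 ✗.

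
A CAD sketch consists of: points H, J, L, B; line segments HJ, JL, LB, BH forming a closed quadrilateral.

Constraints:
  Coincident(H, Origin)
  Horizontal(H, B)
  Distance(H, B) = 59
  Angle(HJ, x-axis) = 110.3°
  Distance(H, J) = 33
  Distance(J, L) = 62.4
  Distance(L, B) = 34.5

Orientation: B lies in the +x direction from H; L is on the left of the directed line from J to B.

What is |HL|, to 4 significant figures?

60.95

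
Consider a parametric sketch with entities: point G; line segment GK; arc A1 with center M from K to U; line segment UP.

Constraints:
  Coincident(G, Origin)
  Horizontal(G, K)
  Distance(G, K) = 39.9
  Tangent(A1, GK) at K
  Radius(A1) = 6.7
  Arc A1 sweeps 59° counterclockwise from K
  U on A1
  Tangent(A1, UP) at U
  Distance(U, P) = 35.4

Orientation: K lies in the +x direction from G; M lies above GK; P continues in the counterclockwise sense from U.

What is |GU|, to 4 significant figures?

45.76

G is at the origin; G and K share the same y with |GK| = 39.9 and K on the +x side, so K = (39.90, 0.000). Tangency of A1 to GK means the radius MK is perpendicular to GK, so M = K + (0, 6.7) = (39.90, 6.700). On A1, K sits at bearing -90° from M; a 59° counterclockwise sweep puts U at bearing -31°, so U = M + 6.7·(cos -31°, sin -31°) = (45.64, 3.249). Then |GU| = |U − G| = 45.76.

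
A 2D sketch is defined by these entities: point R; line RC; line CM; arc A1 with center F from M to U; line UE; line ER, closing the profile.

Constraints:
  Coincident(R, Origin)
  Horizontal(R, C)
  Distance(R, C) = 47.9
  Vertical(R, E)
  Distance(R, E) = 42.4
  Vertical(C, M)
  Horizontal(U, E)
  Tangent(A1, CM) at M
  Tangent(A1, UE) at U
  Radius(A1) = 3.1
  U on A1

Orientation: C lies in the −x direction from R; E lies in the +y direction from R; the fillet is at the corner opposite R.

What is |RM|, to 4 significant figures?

61.96

The virtual corner opposite R is at (-47.90, 42.40). The tangent condition forces FM to be normal to CM and the tangent condition forces FU to be normal to UE, with radius 3.1, so the center F sits 3.1 in from both sides at F = (-44.80, 39.30). That places the tangent points at M = (-47.90, 39.30) on CM and U = (-44.80, 42.40) on UE. Then |RM| = |M − R| = 61.96.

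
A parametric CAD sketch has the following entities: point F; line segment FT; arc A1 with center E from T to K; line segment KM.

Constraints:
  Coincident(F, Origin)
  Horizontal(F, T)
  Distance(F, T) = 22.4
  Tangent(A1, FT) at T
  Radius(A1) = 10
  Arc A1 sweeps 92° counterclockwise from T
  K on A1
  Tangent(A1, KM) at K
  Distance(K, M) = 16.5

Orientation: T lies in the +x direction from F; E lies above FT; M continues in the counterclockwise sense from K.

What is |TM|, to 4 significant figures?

28.44

On A1, T sits at bearing -90° from E; a 92° counterclockwise sweep puts K at bearing 2°, so K = E + 10.0·(cos 2°, sin 2°) = (32.39, 10.35). A1 meets KM tangentially, so EK is at right angles to KM, so KM runs along (−sin 2°, cos 2°); with |KM| = 16.5, M = (31.82, 26.84). Then |TM| = |M − T| = 28.44.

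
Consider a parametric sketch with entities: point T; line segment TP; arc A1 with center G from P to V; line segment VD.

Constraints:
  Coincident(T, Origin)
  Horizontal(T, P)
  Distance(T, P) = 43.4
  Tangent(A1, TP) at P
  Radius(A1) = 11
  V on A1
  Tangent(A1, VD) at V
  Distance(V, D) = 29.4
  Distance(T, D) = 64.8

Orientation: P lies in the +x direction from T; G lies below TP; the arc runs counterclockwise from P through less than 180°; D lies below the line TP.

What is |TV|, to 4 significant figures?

37.96

Checks: |TP| = 43.40 ✓; |GV| = 11.00 ✓; ∠(GV, VD) = 90.00° ✓; |VD| = 29.40 ✓; |TD| = 64.80 ✓.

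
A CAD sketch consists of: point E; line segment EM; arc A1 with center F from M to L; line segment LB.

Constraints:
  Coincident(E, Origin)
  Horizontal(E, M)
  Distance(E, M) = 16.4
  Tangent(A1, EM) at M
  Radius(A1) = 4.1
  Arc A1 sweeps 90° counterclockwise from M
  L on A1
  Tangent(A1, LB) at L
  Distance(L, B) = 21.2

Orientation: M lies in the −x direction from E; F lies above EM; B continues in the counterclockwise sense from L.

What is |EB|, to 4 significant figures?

28.13

E is at the origin; EM is horizontal with |EM| = 16.4 and M on the −x side, so M = (-16.40, 0.000). The tangent condition forces FM to be normal to EM, so F = M + (0, 4.1) = (-16.40, 4.100). On A1, M sits at bearing -90° from F; a 90° counterclockwise sweep puts L at bearing 0°, so L = F + 4.1·(cos 0°, sin 0°) = (-12.30, 4.100). The tangent condition forces FL to be normal to LB, so LB runs along (−sin 0°, cos 0°); with |LB| = 21.2, B = (-12.30, 25.30). Then |EB| = |B − E| = 28.13.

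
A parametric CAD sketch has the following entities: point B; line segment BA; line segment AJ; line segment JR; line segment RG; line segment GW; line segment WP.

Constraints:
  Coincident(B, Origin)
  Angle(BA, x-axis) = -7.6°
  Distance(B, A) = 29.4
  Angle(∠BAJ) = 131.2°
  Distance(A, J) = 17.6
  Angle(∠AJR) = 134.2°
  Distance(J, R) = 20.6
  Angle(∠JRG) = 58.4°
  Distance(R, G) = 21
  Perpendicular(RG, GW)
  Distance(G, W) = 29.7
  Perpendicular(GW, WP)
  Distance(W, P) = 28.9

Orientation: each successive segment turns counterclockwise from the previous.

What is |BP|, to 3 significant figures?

64.9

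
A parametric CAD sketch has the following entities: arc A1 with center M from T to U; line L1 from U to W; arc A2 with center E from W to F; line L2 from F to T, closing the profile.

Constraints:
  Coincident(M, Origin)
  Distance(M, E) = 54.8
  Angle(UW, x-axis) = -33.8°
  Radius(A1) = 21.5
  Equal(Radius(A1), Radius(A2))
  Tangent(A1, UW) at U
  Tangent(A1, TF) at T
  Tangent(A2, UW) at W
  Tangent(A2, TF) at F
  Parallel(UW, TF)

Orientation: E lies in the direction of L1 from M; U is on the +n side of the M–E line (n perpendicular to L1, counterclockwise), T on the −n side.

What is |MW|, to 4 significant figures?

58.87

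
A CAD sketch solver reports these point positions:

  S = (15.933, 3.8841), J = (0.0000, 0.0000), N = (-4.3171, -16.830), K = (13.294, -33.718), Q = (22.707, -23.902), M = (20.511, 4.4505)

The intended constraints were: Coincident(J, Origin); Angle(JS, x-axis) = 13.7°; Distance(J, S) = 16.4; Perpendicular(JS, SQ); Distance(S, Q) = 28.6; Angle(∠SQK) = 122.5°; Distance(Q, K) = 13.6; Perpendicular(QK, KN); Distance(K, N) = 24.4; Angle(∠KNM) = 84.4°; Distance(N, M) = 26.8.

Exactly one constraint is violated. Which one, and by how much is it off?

Distance(N, M) = 26.8 — off by 5.90.

J = (0.00, 0.00) ✓; JS at 13.70° ✓; |JS| = 16.40 ✓; ∠(JS, SQ) = 90.00° ✓; |SQ| = 28.60 ✓; ∠SQK = 122.5° ✓; |QK| = 13.60 ✓; ∠(QK, KN) = 90.00° ✓; |KN| = 24.40 ✓; ∠KNM = 84.40° ✓; |NM| = 32.70 ✗.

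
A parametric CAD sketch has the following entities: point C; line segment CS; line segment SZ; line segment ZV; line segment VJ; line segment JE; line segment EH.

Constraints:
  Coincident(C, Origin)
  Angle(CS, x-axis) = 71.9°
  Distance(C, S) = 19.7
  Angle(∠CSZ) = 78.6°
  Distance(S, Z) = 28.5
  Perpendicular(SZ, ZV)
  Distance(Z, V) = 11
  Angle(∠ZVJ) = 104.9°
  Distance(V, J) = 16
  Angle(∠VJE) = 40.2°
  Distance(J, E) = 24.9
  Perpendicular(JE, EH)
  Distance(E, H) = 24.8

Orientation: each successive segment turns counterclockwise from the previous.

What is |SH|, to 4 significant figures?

48.45

C is at the origin; CS runs at 71.9° with length 19.7, so S = (6.120, 18.73). ∠CSZ = 78.6° gives SZ at 173.3° from the x-axis; with |SZ| = 28.5, Z = (-22.19, 22.05). SZ ⟂ ZV, so ZV runs at -96.70°; with |ZV| = 11.0, V = (-23.47, 11.13). ∠ZVJ = 104.9° gives VJ at -21.60° from the x-axis; with |VJ| = 16.0, J = (-8.592, 5.235). ∠VJE = 40.2° gives JE at 118.2° from the x-axis; with |JE| = 24.9, E = (-20.36, 27.18). The perpendicularity gives EH at right angles to JE, so EH runs at -151.8°; with |EH| = 24.8, H = (-42.21, 15.46). Then |SH| = |H − S| = 48.45.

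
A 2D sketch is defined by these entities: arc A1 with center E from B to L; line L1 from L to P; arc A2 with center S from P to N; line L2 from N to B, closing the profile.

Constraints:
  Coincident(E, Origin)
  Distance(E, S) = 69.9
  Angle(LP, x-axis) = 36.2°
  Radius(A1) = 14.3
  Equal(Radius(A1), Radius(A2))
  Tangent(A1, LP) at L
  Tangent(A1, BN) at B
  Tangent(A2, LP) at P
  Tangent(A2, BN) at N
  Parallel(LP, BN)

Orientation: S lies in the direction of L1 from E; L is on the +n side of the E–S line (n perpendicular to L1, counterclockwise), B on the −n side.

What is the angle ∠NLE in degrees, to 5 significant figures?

67.748°

The slot axis is L1's direction at 36.2°, so u = (cos 36.2°, sin 36.2°) = (0.80696, 0.59061) and n = (−sin 36.2°, cos 36.2°) = (-0.59061, 0.80696). E is at the origin and S lies 69.9 along u from E, so S = 69.9·u = (56.407, 41.283). Tangency of A1 to both parallel lines with radius 14.3 puts L and B at E ± 14.3·n: L = (-8.4457, 11.540), B = (8.4457, -11.540). Equal radii place P and N the same way about S: P = S + 14.3·n = (47.961, 52.823), N = S − 14.3·n = (64.852, 29.744). Then cos ∠NLE = LN·LE / (|LN||LE|), giving 67.748°.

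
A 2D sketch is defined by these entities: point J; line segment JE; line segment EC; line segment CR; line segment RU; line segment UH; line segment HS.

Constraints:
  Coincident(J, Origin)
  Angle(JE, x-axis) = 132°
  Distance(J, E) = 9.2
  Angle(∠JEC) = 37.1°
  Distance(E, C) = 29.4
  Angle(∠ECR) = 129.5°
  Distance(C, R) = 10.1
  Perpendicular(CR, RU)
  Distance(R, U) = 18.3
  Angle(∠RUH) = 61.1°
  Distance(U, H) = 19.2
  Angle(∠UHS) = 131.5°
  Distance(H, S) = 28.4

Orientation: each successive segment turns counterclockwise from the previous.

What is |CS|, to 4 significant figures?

22.72

J is at the origin; JE runs at 132.0° with length 9.2, so E = (-6.156, 6.837). ∠JEC = 37.1° gives EC at -85.10° from the x-axis; with |EC| = 29.4, C = (-3.645, -22.46). ∠ECR = 129.5° gives CR at -34.60° from the x-axis; with |CR| = 10.1, R = (4.669, -28.19). CR ⟂ RU, so RU runs at 55.40°; with |RU| = 18.3, U = (15.06, -13.13). ∠RUH = 61.1° gives UH at 174.3° from the x-axis; with |UH| = 19.2, H = (-4.045, -11.22). ∠UHS = 131.5° gives HS at -137.2° from the x-axis; with |HS| = 28.4, S = (-24.88, -30.52). Then |CS| = |S − C| = 22.72.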